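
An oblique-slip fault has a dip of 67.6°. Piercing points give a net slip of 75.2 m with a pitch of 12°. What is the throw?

14.5 m

dip-slip = net slip × sin(rake) = 75.2 m × sin(12°) = 15.63 m
throw = dip-slip × sin(dip) = 15.63 × sin(67.6°) = 14.5 m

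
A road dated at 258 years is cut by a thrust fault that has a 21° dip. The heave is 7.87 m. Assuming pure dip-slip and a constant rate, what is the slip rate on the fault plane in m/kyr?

dip-slip = heave / cos(dip) = 7.87 m / cos(21°) = 8.430 m
rate = 8.430 m / 258 years = 0.0327 m/yr = 32.7 m/kyr

32.7 m/kyr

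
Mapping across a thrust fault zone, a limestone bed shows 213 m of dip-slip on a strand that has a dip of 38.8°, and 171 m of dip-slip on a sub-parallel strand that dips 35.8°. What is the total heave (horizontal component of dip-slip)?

305 m

heave_A = 213 × cos(38.8°) = 166 m
heave_B = 171 × cos(35.8°) = 138.7 m
total = 166 + 138.7 = 305 m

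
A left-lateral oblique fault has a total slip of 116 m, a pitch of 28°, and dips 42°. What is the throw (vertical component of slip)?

dip-slip = net slip × sin(rake) = 116 m × sin(28°) = 54.46 m
throw = dip-slip × sin(dip) = 54.46 × sin(42°) = 36.4 m

36.4 m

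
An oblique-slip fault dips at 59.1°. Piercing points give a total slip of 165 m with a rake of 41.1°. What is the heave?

55.7 m

dip-slip = net slip × sin(rake) = 165 m × sin(41.1°) = 108.5 m
heave = dip-slip × cos(dip) = 108.5 × cos(59.1°) = 55.7 m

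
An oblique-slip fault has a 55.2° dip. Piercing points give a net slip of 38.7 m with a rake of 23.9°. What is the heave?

dip-slip = net slip × sin(rake) = 38.7 m × sin(23.9°) = 15.68 m
heave = dip-slip × cos(dip) = 15.68 × cos(55.2°) = 8.95 m

8.95 m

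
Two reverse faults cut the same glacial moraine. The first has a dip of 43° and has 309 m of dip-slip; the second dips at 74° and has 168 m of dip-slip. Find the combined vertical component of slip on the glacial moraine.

throw_A = 309 × sin(43°) = 210.7 m
throw_B = 168 × sin(74°) = 161.5 m
total = 210.7 + 161.5 = 372 m

372 m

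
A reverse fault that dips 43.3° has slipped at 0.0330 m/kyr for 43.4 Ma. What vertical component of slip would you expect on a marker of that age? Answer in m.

982 m

dip-slip = rate × time = 0.0330 m/kyr × 43.4 Ma = 1432 m
throw = dip-slip × sin(dip) = 1432 × sin(43.3°) = 982 m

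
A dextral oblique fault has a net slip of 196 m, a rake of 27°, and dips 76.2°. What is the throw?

dip-slip = net slip × sin(rake) = 196 m × sin(27°) = 88.98 m
throw = dip-slip × sin(dip) = 88.98 × sin(76.2°) = 86.4 m

86.4 m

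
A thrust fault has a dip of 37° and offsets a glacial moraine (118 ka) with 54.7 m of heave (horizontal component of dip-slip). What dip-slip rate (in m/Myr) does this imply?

580 m/Myr

dip-slip = heave / cos(dip) = 54.7 m / cos(37°) = 68.49 m
rate = 68.49 m / 118 ka = 0.000580 m/yr = 580 m/Myr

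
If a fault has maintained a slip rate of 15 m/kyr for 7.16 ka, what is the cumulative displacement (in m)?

slip = rate × time = 15 m/kyr × 7.16 ka = 107 m

107 m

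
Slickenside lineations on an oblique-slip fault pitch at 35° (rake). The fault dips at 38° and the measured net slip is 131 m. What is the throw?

dip-slip = net slip × sin(rake) = 131 m × sin(35°) = 75.14 m
throw = dip-slip × sin(dip) = 75.14 × sin(38°) = 46.3 m

46.3 m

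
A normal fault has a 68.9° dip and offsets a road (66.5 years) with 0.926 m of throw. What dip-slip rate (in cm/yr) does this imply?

dip-slip = throw / sin(dip) = 0.926 m / sin(68.9°) = 0.9925 m
rate = 0.9925 m / 66.5 years = 0.0149 m/yr = 1.49 cm/yr

1.49 cm/yr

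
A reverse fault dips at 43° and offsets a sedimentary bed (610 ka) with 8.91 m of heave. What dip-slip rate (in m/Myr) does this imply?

dip-slip = heave / cos(dip) = 8.91 m / cos(43°) = 12.18 m
rate = 12.18 m / 610 ka = 0.0000200 m/yr = 20 m/Myr

20 m/Myr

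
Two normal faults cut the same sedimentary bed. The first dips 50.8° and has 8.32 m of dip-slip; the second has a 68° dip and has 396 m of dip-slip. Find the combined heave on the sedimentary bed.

heave_A = 8.32 × cos(50.8°) = 5.258 m
heave_B = 396 × cos(68°) = 148.3 m
total = 5.258 + 148.3 = 154 m

154 m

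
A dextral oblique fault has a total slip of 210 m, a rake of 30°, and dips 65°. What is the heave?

dip-slip = net slip × sin(rake) = 210 m × sin(30°) = 105 m
heave = dip-slip × cos(dip) = 105 × cos(65°) = 44.4 m

44.4 m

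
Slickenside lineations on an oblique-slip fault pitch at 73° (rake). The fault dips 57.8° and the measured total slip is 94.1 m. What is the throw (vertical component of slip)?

dip-slip = net slip × sin(rake) = 94.1 m × sin(73°) = 89.99 m
throw = dip-slip × sin(dip) = 89.99 × sin(57.8°) = 76.1 m

76.1 m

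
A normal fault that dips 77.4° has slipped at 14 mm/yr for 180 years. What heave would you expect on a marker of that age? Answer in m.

dip-slip = rate × time = 14 mm/yr × 180 years = 2.520 m
heave = dip-slip × cos(dip) = 2.520 × cos(77.4°) = 0.550 m

0.550 m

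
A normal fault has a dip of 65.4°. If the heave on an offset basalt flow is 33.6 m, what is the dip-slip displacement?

dip-slip = heave / cos(dip) = 33.6 / cos(65.4°) = 80.7 m

80.7 m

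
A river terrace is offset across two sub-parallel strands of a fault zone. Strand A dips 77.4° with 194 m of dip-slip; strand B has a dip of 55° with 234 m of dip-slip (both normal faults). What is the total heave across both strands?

177 m

heave_A = 194 × cos(77.4°) = 42.32 m
heave_B = 234 × cos(55°) = 134.2 m
total = 42.32 + 134.2 = 177 m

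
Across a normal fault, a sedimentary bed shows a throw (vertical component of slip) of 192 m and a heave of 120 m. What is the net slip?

226 m

net slip = √(throw² + heave²) = √(192² + 120²) = 226 m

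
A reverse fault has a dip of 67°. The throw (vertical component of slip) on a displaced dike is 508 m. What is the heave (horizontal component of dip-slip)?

216 m

heave = throw / tan(dip) = 508 / tan(67°) = 216 m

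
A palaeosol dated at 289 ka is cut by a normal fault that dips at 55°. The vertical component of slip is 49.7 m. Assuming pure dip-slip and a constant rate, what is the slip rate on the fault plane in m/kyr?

dip-slip = throw / sin(dip) = 49.7 m / sin(55°) = 60.67 m
rate = 60.67 m / 289 ka = 0.000210 m/yr = 0.210 m/kyr

0.210 m/kyr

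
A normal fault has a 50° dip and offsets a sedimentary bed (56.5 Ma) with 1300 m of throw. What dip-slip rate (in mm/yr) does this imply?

0.0300 mm/yr

dip-slip = throw / sin(dip) = 1300 m / sin(50°) = 1697 m
rate = 1697 m / 56.5 Ma = 0.0000300 m/yr = 0.0300 mm/yr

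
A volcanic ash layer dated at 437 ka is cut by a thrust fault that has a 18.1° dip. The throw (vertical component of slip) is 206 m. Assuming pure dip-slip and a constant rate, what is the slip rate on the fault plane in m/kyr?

dip-slip = throw / sin(dip) = 206 m / sin(18.1°) = 663.1 m
rate = 663.1 m / 437 ka = 0.00152 m/yr = 1.52 m/kyr

1.52 m/kyr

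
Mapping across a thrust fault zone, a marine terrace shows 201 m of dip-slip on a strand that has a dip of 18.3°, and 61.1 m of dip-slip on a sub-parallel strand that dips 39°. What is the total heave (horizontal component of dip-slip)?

heave_A = 201 × cos(18.3°) = 190.8 m
heave_B = 61.1 × cos(39°) = 47.48 m
total = 190.8 + 47.48 = 238 m

238 m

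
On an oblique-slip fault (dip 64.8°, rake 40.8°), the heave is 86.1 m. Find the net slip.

309 m

dip-slip = heave / cos(dip) = 86.1 / cos(64.8°) = 202.2 m
net slip = dip-slip / sin(rake) = 202.2 / sin(40.8°) = 309 m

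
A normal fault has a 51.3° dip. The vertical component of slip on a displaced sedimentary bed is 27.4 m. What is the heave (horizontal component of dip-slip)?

22 m

heave = throw / tan(dip) = 27.4 / tan(51.3°) = 22 m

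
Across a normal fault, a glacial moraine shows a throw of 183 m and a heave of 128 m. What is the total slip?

net slip = √(throw² + heave²) = √(183² + 128²) = 223 m

223 m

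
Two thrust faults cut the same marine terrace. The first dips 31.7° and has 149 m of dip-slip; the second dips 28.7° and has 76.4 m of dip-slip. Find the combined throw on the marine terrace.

115 m

throw_A = 149 × sin(31.7°) = 78.30 m
throw_B = 76.4 × sin(28.7°) = 36.69 m
total = 78.30 + 36.69 = 115 m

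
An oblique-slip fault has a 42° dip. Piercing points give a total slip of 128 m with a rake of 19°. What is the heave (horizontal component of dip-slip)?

31 m

dip-slip = net slip × sin(rake) = 128 m × sin(19°) = 41.67 m
heave = dip-slip × cos(dip) = 41.67 × cos(42°) = 31 m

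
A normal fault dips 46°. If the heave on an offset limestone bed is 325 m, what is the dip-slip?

468 m

dip-slip = heave / cos(dip) = 325 / cos(46°) = 468 m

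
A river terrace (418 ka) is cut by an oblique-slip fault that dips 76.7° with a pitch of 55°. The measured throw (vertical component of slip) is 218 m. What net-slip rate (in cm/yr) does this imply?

0.0654 cm/yr

dip-slip = throw / sin(dip) = 218 / sin(76.7°) = 224 m
net slip = dip-slip / sin(rake) = 224 / sin(55°) = 273.5 m
rate = 273.5 m / 418 ka = 0.000654 m/yr = 0.0654 cm/yr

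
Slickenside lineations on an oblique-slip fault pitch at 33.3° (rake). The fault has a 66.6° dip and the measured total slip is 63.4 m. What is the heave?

dip-slip = net slip × sin(rake) = 63.4 m × sin(33.3°) = 34.81 m
heave = dip-slip × cos(dip) = 34.81 × cos(66.6°) = 13.8 m

13.8 m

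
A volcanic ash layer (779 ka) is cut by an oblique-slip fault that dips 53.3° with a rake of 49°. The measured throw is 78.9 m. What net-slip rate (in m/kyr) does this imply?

0.167 m/kyr

dip-slip = throw / sin(dip) = 78.9 / sin(53.3°) = 98.41 m
net slip = dip-slip / sin(rake) = 98.41 / sin(49°) = 130.4 m
rate = 130.4 m / 779 ka = 0.000167 m/yr = 0.167 m/kyr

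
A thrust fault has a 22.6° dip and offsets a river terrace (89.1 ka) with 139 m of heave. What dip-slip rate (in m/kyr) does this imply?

1.69 m/kyr

dip-slip = heave / cos(dip) = 139 m / cos(22.6°) = 150.6 m
rate = 150.6 m / 89.1 ka = 0.00169 m/yr = 1.69 m/kyr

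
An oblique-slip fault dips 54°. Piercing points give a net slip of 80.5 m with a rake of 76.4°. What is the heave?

46 m

dip-slip = net slip × sin(rake) = 80.5 m × sin(76.4°) = 78.24 m
heave = dip-slip × cos(dip) = 78.24 × cos(54°) = 46 m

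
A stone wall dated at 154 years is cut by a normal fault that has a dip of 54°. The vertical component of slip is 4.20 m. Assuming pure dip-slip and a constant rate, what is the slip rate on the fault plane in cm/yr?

dip-slip = throw / sin(dip) = 4.20 m / sin(54°) = 5.191 m
rate = 5.191 m / 154 years = 0.0337 m/yr = 3.37 cm/yr

3.37 cm/yr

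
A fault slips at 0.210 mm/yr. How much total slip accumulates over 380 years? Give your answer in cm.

7.98 cm

slip = rate × time = 0.210 mm/yr × 380 years = 0.0798 m = 7.98 cm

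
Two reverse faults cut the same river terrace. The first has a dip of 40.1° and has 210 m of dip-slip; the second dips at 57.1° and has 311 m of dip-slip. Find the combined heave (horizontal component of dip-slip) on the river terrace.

heave_A = 210 × cos(40.1°) = 160.6 m
heave_B = 311 × cos(57.1°) = 168.9 m
total = 160.6 + 168.9 = 330 m

330 m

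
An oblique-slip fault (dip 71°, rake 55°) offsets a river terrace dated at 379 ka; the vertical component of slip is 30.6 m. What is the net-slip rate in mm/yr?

dip-slip = throw / sin(dip) = 30.6 / sin(71°) = 32.36 m
net slip = dip-slip / sin(rake) = 32.36 / sin(55°) = 39.51 m
rate = 39.51 m / 379 ka = 0.000104 m/yr = 0.104 mm/yr

0.104 mm/yr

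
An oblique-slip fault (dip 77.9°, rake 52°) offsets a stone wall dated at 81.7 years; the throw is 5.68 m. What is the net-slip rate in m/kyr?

90.2 m/kyr

dip-slip = throw / sin(dip) = 5.68 / sin(77.9°) = 5.809 m
net slip = dip-slip / sin(rake) = 5.809 / sin(52°) = 7.372 m
rate = 7.372 m / 81.7 years = 0.0902 m/yr = 90.2 m/kyr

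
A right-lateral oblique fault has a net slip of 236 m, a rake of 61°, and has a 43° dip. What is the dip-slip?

206 m

dip-slip = net slip × sin(rake) = 236 m × sin(61°) = 206 m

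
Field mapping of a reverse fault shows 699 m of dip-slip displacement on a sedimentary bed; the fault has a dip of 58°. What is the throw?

593 m

throw = dip-slip × sin(dip) = 699 m × sin(58°) = 593 m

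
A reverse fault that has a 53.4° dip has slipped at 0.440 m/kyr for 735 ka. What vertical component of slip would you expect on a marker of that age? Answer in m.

dip-slip = rate × time = 0.440 m/kyr × 735 ka = 323.4 m
throw = dip-slip × sin(dip) = 323.4 × sin(53.4°) = 260 m

260 m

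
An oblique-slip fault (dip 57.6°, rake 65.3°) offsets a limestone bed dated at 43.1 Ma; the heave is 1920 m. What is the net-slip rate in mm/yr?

dip-slip = heave / cos(dip) = 1920 / cos(57.6°) = 3583 m
net slip = dip-slip / sin(rake) = 3583 / sin(65.3°) = 3944 m
rate = 3944 m / 43.1 Ma = 0.0000915 m/yr = 0.0915 mm/yr

0.0915 mm/yr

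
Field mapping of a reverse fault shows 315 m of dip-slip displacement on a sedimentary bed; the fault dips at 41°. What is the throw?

207 m

throw = dip-slip × sin(dip) = 315 m × sin(41°) = 207 m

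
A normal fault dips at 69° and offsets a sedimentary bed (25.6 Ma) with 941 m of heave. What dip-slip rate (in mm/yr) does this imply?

0.103 mm/yr

dip-slip = heave / cos(dip) = 941 m / cos(69°) = 2626 m
rate = 2626 m / 25.6 Ma = 0.000103 m/yr = 0.103 mm/yr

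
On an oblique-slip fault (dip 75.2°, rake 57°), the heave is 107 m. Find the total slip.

dip-slip = heave / cos(dip) = 107 / cos(75.2°) = 418.9 m
net slip = dip-slip / sin(rake) = 418.9 / sin(57°) = 499 m

499 m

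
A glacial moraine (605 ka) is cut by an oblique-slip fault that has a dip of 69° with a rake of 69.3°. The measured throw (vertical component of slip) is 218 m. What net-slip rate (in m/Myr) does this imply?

dip-slip = throw / sin(dip) = 218 / sin(69°) = 233.5 m
net slip = dip-slip / sin(rake) = 233.5 / sin(69.3°) = 249.6 m
rate = 249.6 m / 605 ka = 0.000413 m/yr = 413 m/Myr

413 m/Myr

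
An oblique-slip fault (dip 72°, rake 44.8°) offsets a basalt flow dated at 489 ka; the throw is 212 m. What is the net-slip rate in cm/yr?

dip-slip = throw / sin(dip) = 212 / sin(72°) = 222.9 m
net slip = dip-slip / sin(rake) = 222.9 / sin(44.8°) = 316.3 m
rate = 316.3 m / 489 ka = 0.000647 m/yr = 0.0647 cm/yr

0.0647 cm/yr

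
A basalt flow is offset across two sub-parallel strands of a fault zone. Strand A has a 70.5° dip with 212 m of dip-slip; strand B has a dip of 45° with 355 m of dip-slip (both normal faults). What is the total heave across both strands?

heave_A = 212 × cos(70.5°) = 70.77 m
heave_B = 355 × cos(45°) = 251 m
total = 70.77 + 251 = 322 m

322 m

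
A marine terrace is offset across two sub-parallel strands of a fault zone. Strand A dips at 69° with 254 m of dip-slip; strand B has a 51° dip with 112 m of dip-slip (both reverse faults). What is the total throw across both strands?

324 m

throw_A = 254 × sin(69°) = 237.1 m
throw_B = 112 × sin(51°) = 87.04 m
total = 237.1 + 87.04 = 324 m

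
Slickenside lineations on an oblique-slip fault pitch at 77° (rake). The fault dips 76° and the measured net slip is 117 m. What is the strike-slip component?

26.3 m

strike-slip = net slip × cos(rake) = 117 m × cos(77°) = 26.3 m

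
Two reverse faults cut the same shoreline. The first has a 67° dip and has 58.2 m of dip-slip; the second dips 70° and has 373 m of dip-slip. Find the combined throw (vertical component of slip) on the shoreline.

404 m

throw_A = 58.2 × sin(67°) = 53.57 m
throw_B = 373 × sin(70°) = 350.5 m
total = 53.57 + 350.5 = 404 m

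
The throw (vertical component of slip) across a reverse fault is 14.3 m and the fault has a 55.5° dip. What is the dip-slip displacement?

17.4 m

dip-slip = throw / sin(dip) = 14.3 / sin(55.5°) = 17.4 m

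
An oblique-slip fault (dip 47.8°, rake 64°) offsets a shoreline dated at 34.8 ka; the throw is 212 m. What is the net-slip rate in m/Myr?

9150 m/Myr

dip-slip = throw / sin(dip) = 212 / sin(47.8°) = 286.2 m
net slip = dip-slip / sin(rake) = 286.2 / sin(64°) = 318.4 m
rate = 318.4 m / 34.8 ka = 0.00915 m/yr = 9150 m/Myr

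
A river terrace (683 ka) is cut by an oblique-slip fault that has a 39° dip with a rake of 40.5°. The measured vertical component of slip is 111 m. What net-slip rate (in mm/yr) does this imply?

0.398 mm/yr

dip-slip = throw / sin(dip) = 111 / sin(39°) = 176.4 m
net slip = dip-slip / sin(rake) = 176.4 / sin(40.5°) = 271.6 m
rate = 271.6 m / 683 ka = 0.000398 m/yr = 0.398 mm/yr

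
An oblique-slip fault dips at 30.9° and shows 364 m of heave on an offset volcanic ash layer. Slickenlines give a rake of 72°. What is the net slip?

dip-slip = heave / cos(dip) = 364 / cos(30.9°) = 424.2 m
net slip = dip-slip / sin(rake) = 424.2 / sin(72°) = 446 m

446 m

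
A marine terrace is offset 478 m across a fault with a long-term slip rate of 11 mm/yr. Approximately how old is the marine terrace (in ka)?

age = offset / rate = 478 m / (11 mm/yr) = 43500 yr = 43.5 ka

43.5 ka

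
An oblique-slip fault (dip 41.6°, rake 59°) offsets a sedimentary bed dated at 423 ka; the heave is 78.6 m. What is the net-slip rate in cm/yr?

0.0290 cm/yr

dip-slip = heave / cos(dip) = 78.6 / cos(41.6°) = 105.1 m
net slip = dip-slip / sin(rake) = 105.1 / sin(59°) = 122.6 m
rate = 122.6 m / 423 ka = 0.000290 m/yr = 0.0290 cm/yr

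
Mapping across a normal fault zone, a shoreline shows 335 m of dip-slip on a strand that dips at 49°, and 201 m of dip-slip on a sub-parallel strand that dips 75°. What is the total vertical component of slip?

throw_A = 335 × sin(49°) = 252.8 m
throw_B = 201 × sin(75°) = 194.2 m
total = 252.8 + 194.2 = 447 m

447 m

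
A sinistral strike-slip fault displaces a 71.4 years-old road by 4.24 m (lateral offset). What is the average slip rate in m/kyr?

rate = 4.24 m / 71.4 years = 0.0594 m/yr = 59.4 m/kyr

59.4 m/kyr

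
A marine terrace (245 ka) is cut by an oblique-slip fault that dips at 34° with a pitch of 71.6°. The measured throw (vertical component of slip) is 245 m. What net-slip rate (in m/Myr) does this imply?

dip-slip = throw / sin(dip) = 245 / sin(34°) = 438.1 m
net slip = dip-slip / sin(rake) = 438.1 / sin(71.6°) = 461.7 m
rate = 461.7 m / 245 ka = 0.00188 m/yr = 1880 m/Myr

1880 m/Myr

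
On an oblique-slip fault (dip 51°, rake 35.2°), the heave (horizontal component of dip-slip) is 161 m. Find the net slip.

dip-slip = heave / cos(dip) = 161 / cos(51°) = 255.8 m
net slip = dip-slip / sin(rake) = 255.8 / sin(35.2°) = 444 m

444 m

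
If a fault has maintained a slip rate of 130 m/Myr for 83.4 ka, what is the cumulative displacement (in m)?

slip = rate × time = 130 m/Myr × 83.4 ka = 10.8 m

10.8 m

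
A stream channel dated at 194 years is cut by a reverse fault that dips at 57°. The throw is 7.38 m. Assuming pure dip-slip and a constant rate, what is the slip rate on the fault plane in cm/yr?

dip-slip = throw / sin(dip) = 7.38 m / sin(57°) = 8.800 m
rate = 8.800 m / 194 years = 0.0454 m/yr = 4.54 cm/yr

4.54 cm/yr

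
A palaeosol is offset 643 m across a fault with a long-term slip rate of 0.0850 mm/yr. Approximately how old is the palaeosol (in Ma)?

7.56 Ma

age = offset / rate = 643 m / (0.0850 mm/yr) = 7.56e+06 yr = 7.56 Ma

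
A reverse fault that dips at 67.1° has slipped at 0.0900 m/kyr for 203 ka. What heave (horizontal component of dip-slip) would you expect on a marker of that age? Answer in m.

dip-slip = rate × time = 0.0900 m/kyr × 203 ka = 18.27 m
heave = dip-slip × cos(dip) = 18.27 × cos(67.1°) = 7.11 m

7.11 m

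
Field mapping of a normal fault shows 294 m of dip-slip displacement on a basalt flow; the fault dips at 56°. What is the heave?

heave = dip-slip × cos(dip) = 294 m × cos(56°) = 164 m

164 m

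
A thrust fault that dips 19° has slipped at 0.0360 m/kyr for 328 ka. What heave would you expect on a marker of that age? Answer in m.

11.2 m

dip-slip = rate × time = 0.0360 m/kyr × 328 ka = 11.81 m
heave = dip-slip × cos(dip) = 11.81 × cos(19°) = 11.2 m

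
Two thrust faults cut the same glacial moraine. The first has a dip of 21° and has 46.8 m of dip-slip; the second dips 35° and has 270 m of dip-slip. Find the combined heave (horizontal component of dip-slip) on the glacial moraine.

265 m

heave_A = 46.8 × cos(21°) = 43.69 m
heave_B = 270 × cos(35°) = 221.2 m
total = 43.69 + 221.2 = 265 m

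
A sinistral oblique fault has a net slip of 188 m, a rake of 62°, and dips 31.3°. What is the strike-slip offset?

88.3 m

strike-slip = net slip × cos(rake) = 188 m × cos(62°) = 88.3 m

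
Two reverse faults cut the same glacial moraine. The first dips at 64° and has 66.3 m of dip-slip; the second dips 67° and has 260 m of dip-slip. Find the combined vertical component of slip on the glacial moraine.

299 m

throw_A = 66.3 × sin(64°) = 59.59 m
throw_B = 260 × sin(67°) = 239.3 m
total = 59.59 + 239.3 = 299 m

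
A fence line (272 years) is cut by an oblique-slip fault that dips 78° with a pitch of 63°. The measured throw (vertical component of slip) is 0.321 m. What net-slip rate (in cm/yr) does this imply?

dip-slip = throw / sin(dip) = 0.321 / sin(78°) = 0.3282 m
net slip = dip-slip / sin(rake) = 0.3282 / sin(63°) = 0.3683 m
rate = 0.3683 m / 272 years = 0.00135 m/yr = 0.135 cm/yr

0.135 cm/yr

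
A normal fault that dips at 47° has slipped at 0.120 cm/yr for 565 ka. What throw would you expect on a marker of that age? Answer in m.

dip-slip = rate × time = 0.120 cm/yr × 565 ka = 678 m
throw = dip-slip × sin(dip) = 678 × sin(47°) = 496 m

496 m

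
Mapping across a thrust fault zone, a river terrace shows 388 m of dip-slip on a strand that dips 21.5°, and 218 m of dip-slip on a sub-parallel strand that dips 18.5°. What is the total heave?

heave_A = 388 × cos(21.5°) = 361 m
heave_B = 218 × cos(18.5°) = 206.7 m
total = 361 + 206.7 = 568 m

568 m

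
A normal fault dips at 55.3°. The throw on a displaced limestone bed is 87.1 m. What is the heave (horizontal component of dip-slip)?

60.3 m

heave = throw / tan(dip) = 87.1 / tan(55.3°) = 60.3 m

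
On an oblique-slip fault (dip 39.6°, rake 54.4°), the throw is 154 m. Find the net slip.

dip-slip = throw / sin(dip) = 154 / sin(39.6°) = 241.6 m
net slip = dip-slip / sin(rake) = 241.6 / sin(54.4°) = 297 m

297 m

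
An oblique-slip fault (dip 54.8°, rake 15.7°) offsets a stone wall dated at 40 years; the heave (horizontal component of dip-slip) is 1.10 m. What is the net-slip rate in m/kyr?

dip-slip = heave / cos(dip) = 1.10 / cos(54.8°) = 1.908 m
net slip = dip-slip / sin(rake) = 1.908 / sin(15.7°) = 7.052 m
rate = 7.052 m / 40 years = 0.176 m/yr = 176 m/kyr

176 m/kyr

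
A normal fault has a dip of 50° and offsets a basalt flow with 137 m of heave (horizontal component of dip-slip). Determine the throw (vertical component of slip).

throw = heave × tan(dip) = 137 × tan(50°) = 163 m

163 m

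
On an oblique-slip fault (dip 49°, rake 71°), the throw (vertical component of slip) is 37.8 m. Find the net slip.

53 m

dip-slip = throw / sin(dip) = 37.8 / sin(49°) = 50.09 m
net slip = dip-slip / sin(rake) = 50.09 / sin(71°) = 53 m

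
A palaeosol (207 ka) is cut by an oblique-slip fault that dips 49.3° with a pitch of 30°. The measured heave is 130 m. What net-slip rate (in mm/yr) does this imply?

1.93 mm/yr

dip-slip = heave / cos(dip) = 130 / cos(49.3°) = 199.4 m
net slip = dip-slip / sin(rake) = 199.4 / sin(30°) = 398.7 m
rate = 398.7 m / 207 ka = 0.00193 m/yr = 1.93 mm/yr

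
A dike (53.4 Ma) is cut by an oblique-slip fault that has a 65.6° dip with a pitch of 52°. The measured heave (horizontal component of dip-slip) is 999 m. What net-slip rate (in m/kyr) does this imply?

dip-slip = heave / cos(dip) = 999 / cos(65.6°) = 2418 m
net slip = dip-slip / sin(rake) = 2418 / sin(52°) = 3069 m
rate = 3069 m / 53.4 Ma = 0.0000575 m/yr = 0.0575 m/kyr

0.0575 m/kyr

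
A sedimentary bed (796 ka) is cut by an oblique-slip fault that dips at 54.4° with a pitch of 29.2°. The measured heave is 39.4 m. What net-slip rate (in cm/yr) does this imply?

dip-slip = heave / cos(dip) = 39.4 / cos(54.4°) = 67.68 m
net slip = dip-slip / sin(rake) = 67.68 / sin(29.2°) = 138.7 m
rate = 138.7 m / 796 ka = 0.000174 m/yr = 0.0174 cm/yr

0.0174 cm/yr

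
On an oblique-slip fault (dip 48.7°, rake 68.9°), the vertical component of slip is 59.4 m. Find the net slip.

dip-slip = throw / sin(dip) = 59.4 / sin(48.7°) = 79.07 m
net slip = dip-slip / sin(rake) = 79.07 / sin(68.9°) = 84.7 m

84.7 m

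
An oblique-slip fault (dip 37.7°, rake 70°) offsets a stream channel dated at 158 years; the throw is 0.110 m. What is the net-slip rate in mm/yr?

1.21 mm/yr

dip-slip = throw / sin(dip) = 0.110 / sin(37.7°) = 0.1799 m
net slip = dip-slip / sin(rake) = 0.1799 / sin(70°) = 0.1914 m
rate = 0.1914 m / 158 years = 0.00121 m/yr = 1.21 mm/yr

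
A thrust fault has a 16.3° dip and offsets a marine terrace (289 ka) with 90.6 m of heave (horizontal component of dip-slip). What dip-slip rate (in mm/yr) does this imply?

0.327 mm/yr

dip-slip = heave / cos(dip) = 90.6 m / cos(16.3°) = 94.39 m
rate = 94.39 m / 289 ka = 0.000327 m/yr = 0.327 mm/yr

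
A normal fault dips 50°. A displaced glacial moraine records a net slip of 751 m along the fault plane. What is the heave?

483 m

heave = dip-slip × cos(dip) = 751 m × cos(50°) = 483 m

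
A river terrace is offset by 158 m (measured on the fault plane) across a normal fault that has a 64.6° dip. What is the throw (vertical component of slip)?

throw = dip-slip × sin(dip) = 158 m × sin(64.6°) = 143 m

143 m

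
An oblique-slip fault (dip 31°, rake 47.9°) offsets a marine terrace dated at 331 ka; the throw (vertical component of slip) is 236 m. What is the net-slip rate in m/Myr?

dip-slip = throw / sin(dip) = 236 / sin(31°) = 458.2 m
net slip = dip-slip / sin(rake) = 458.2 / sin(47.9°) = 617.6 m
rate = 617.6 m / 331 ka = 0.00187 m/yr = 1870 m/Myr

1870 m/Myr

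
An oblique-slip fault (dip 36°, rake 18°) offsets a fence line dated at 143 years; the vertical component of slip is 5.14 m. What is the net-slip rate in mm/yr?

198 mm/yr

dip-slip = throw / sin(dip) = 5.14 / sin(36°) = 8.745 m
net slip = dip-slip / sin(rake) = 8.745 / sin(18°) = 28.30 m
rate = 28.30 m / 143 years = 0.198 m/yr = 198 mm/yr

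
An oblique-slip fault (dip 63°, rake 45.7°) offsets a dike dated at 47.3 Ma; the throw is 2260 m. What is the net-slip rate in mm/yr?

0.0749 mm/yr

dip-slip = throw / sin(dip) = 2260 / sin(63°) = 2536 m
net slip = dip-slip / sin(rake) = 2536 / sin(45.7°) = 3544 m
rate = 3544 m / 47.3 Ma = 0.0000749 m/yr = 0.0749 mm/yr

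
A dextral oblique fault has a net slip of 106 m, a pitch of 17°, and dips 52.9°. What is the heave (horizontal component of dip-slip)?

18.7 m

dip-slip = net slip × sin(rake) = 106 m × sin(17°) = 30.99 m
heave = dip-slip × cos(dip) = 30.99 × cos(52.9°) = 18.7 m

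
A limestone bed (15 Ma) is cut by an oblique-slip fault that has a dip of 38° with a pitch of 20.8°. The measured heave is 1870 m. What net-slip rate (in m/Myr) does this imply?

446 m/Myr

dip-slip = heave / cos(dip) = 1870 / cos(38°) = 2373 m
net slip = dip-slip / sin(rake) = 2373 / sin(20.8°) = 6683 m
rate = 6683 m / 15 Ma = 0.000446 m/yr = 446 m/Myr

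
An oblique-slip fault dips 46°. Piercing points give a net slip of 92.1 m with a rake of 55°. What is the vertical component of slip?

dip-slip = net slip × sin(rake) = 92.1 m × sin(55°) = 75.44 m
throw = dip-slip × sin(dip) = 75.44 × sin(46°) = 54.3 m

54.3 m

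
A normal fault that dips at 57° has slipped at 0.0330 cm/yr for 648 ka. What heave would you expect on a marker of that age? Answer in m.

dip-slip = rate × time = 0.0330 cm/yr × 648 ka = 213.8 m
heave = dip-slip × cos(dip) = 213.8 × cos(57°) = 116 m

116 m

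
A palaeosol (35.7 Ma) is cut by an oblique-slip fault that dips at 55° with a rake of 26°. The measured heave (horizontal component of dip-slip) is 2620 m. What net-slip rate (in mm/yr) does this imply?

0.292 mm/yr

dip-slip = heave / cos(dip) = 2620 / cos(55°) = 4568 m
net slip = dip-slip / sin(rake) = 4568 / sin(26°) = 10420 m
rate = 10420 m / 35.7 Ma = 0.000292 m/yr = 0.292 mm/yr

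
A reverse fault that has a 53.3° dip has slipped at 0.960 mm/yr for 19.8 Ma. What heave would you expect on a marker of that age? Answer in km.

11.4 km

dip-slip = rate × time = 0.960 mm/yr × 19.8 Ma = 19010 m
heave = dip-slip × cos(dip) = 19010 × cos(53.3°) = 11400 m = 11.4 km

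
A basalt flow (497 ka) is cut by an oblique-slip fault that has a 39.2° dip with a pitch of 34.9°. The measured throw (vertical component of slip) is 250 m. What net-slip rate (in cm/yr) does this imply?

dip-slip = throw / sin(dip) = 250 / sin(39.2°) = 395.6 m
net slip = dip-slip / sin(rake) = 395.6 / sin(34.9°) = 691.3 m
rate = 691.3 m / 497 ka = 0.00139 m/yr = 0.139 cm/yr

0.139 cm/yr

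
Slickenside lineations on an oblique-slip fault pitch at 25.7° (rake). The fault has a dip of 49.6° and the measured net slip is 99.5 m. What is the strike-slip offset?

strike-slip = net slip × cos(rake) = 99.5 m × cos(25.7°) = 89.7 m

89.7 m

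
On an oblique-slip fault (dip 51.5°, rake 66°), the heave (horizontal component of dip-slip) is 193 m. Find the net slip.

dip-slip = heave / cos(dip) = 193 / cos(51.5°) = 310 m
net slip = dip-slip / sin(rake) = 310 / sin(66°) = 339 m

339 m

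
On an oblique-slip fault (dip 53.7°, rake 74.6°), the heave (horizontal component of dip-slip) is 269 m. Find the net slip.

dip-slip = heave / cos(dip) = 269 / cos(53.7°) = 454.4 m
net slip = dip-slip / sin(rake) = 454.4 / sin(74.6°) = 471 m

471 m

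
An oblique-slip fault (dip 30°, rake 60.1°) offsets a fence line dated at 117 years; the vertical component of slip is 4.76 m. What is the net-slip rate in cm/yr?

dip-slip = throw / sin(dip) = 4.76 / sin(30°) = 9.520 m
net slip = dip-slip / sin(rake) = 9.520 / sin(60.1°) = 10.98 m
rate = 10.98 m / 117 years = 0.0939 m/yr = 9.39 cm/yr

9.39 cm/yr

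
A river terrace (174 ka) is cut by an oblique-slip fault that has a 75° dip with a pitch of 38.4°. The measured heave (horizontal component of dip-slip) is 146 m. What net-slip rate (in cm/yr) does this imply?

dip-slip = heave / cos(dip) = 146 / cos(75°) = 564.1 m
net slip = dip-slip / sin(rake) = 564.1 / sin(38.4°) = 908.2 m
rate = 908.2 m / 174 ka = 0.00522 m/yr = 0.522 cm/yr

0.522 cm/yr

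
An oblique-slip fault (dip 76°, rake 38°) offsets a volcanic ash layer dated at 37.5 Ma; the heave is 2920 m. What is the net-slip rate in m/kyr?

0.523 m/kyr

dip-slip = heave / cos(dip) = 2920 / cos(76°) = 12070 m
net slip = dip-slip / sin(rake) = 12070 / sin(38°) = 19600 m
rate = 19600 m / 37.5 Ma = 0.000523 m/yr = 0.523 m/kyr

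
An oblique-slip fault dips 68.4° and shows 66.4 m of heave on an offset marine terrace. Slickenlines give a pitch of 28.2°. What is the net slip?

dip-slip = heave / cos(dip) = 66.4 / cos(68.4°) = 180.4 m
net slip = dip-slip / sin(rake) = 180.4 / sin(28.2°) = 382 m

382 m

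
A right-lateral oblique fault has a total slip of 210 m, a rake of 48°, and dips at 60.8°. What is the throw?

136 m

dip-slip = net slip × sin(rake) = 210 m × sin(48°) = 156.1 m
throw = dip-slip × sin(dip) = 156.1 × sin(60.8°) = 136 m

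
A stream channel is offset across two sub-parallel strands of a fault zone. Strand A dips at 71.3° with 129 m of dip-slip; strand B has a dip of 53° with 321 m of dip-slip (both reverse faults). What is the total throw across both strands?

throw_A = 129 × sin(71.3°) = 122.2 m
throw_B = 321 × sin(53°) = 256.4 m
total = 122.2 + 256.4 = 379 m

379 m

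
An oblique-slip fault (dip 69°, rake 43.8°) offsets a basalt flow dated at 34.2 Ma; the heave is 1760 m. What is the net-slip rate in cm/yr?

dip-slip = heave / cos(dip) = 1760 / cos(69°) = 4911 m
net slip = dip-slip / sin(rake) = 4911 / sin(43.8°) = 7096 m
rate = 7096 m / 34.2 Ma = 0.000207 m/yr = 0.0207 cm/yr

0.0207 cm/yr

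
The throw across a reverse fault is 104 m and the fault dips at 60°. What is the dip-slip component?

dip-slip = throw / sin(dip) = 104 / sin(60°) = 120 m

120 m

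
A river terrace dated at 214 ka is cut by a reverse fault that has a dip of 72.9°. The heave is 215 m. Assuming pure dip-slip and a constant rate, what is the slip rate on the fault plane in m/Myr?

dip-slip = heave / cos(dip) = 215 m / cos(72.9°) = 731.2 m
rate = 731.2 m / 214 ka = 0.00342 m/yr = 3420 m/Myr

3420 m/Myr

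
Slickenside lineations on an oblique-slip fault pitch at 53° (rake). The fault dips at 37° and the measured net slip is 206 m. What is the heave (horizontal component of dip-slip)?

dip-slip = net slip × sin(rake) = 206 m × sin(53°) = 164.5 m
heave = dip-slip × cos(dip) = 164.5 × cos(37°) = 131 m

131 m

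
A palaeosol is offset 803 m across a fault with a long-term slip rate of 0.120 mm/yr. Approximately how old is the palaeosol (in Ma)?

age = offset / rate = 803 m / (0.120 mm/yr) = 6.69e+06 yr = 6.69 Ma

6.69 Ma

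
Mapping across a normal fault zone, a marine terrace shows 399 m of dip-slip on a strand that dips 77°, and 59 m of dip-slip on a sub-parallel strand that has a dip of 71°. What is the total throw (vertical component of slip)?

445 m

throw_A = 399 × sin(77°) = 388.8 m
throw_B = 59 × sin(71°) = 55.79 m
total = 388.8 + 55.79 = 445 m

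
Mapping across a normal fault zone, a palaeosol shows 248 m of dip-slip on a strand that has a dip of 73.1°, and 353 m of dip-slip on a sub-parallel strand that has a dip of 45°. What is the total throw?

throw_A = 248 × sin(73.1°) = 237.3 m
throw_B = 353 × sin(45°) = 249.6 m
total = 237.3 + 249.6 = 487 m

487 m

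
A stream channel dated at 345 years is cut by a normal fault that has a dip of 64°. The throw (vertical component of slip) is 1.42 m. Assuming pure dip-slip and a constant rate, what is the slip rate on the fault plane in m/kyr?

dip-slip = throw / sin(dip) = 1.42 m / sin(64°) = 1.580 m
rate = 1.580 m / 345 years = 0.00458 m/yr = 4.58 m/kyr

4.58 m/kyr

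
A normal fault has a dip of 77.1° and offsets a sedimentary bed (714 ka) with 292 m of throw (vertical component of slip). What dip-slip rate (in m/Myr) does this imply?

420 m/Myr

dip-slip = throw / sin(dip) = 292 m / sin(77.1°) = 299.6 m
rate = 299.6 m / 714 ka = 0.000420 m/yr = 420 m/Myr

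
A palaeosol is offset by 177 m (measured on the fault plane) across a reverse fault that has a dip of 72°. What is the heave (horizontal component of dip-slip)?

heave = dip-slip × cos(dip) = 177 m × cos(72°) = 54.7 m

54.7 m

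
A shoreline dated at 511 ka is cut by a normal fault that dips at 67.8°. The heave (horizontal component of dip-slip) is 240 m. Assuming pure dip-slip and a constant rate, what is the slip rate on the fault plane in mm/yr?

dip-slip = heave / cos(dip) = 240 m / cos(67.8°) = 635.2 m
rate = 635.2 m / 511 ka = 0.00124 m/yr = 1.24 mm/yr

1.24 mm/yr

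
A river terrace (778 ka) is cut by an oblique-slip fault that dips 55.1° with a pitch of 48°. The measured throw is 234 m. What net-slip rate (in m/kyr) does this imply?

0.493 m/kyr

dip-slip = throw / sin(dip) = 234 / sin(55.1°) = 285.3 m
net slip = dip-slip / sin(rake) = 285.3 / sin(48°) = 383.9 m
rate = 383.9 m / 778 ka = 0.000493 m/yr = 0.493 m/kyr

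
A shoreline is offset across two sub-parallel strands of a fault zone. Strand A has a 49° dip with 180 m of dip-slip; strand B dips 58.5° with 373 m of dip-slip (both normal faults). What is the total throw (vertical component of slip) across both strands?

throw_A = 180 × sin(49°) = 135.8 m
throw_B = 373 × sin(58.5°) = 318 m
total = 135.8 + 318 = 454 m

454 m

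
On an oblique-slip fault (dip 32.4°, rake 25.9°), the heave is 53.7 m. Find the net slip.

146 m

dip-slip = heave / cos(dip) = 53.7 / cos(32.4°) = 63.60 m
net slip = dip-slip / sin(rake) = 63.60 / sin(25.9°) = 146 m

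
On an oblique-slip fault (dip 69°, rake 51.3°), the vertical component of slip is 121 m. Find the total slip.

dip-slip = throw / sin(dip) = 121 / sin(69°) = 129.6 m
net slip = dip-slip / sin(rake) = 129.6 / sin(51.3°) = 166 m

166 m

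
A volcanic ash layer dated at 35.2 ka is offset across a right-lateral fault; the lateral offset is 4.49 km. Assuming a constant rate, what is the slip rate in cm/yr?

rate = 4.49 km / 35.2 ka = 0.128 m/yr = 12.8 cm/yr

12.8 cm/yr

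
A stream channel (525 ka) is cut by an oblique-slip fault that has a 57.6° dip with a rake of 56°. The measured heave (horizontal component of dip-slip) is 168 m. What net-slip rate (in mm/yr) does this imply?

0.720 mm/yr

dip-slip = heave / cos(dip) = 168 / cos(57.6°) = 313.5 m
net slip = dip-slip / sin(rake) = 313.5 / sin(56°) = 378.2 m
rate = 378.2 m / 525 ka = 0.000720 m/yr = 0.720 mm/yr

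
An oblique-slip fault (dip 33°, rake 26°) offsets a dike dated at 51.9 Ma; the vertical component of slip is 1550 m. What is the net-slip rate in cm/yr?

0.0125 cm/yr

dip-slip = throw / sin(dip) = 1550 / sin(33°) = 2846 m
net slip = dip-slip / sin(rake) = 2846 / sin(26°) = 6492 m
rate = 6492 m / 51.9 Ma = 0.000125 m/yr = 0.0125 cm/yr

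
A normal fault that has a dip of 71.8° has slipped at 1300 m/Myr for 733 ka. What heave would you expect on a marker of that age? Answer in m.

dip-slip = rate × time = 1300 m/Myr × 733 ka = 952.9 m
heave = dip-slip × cos(dip) = 952.9 × cos(71.8°) = 298 m

298 m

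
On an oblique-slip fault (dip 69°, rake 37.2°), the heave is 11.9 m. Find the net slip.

dip-slip = heave / cos(dip) = 11.9 / cos(69°) = 33.21 m
net slip = dip-slip / sin(rake) = 33.21 / sin(37.2°) = 54.9 m

54.9 m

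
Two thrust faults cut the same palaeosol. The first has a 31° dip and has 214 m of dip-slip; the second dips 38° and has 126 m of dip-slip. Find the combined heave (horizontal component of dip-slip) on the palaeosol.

283 m

heave_A = 214 × cos(31°) = 183.4 m
heave_B = 126 × cos(38°) = 99.29 m
total = 183.4 + 99.29 = 283 m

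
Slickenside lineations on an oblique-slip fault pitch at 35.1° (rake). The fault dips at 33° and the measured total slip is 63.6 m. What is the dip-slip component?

dip-slip = net slip × sin(rake) = 63.6 m × sin(35.1°) = 36.6 m

36.6 m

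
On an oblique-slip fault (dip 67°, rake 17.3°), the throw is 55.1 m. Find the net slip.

dip-slip = throw / sin(dip) = 55.1 / sin(67°) = 59.86 m
net slip = dip-slip / sin(rake) = 59.86 / sin(17.3°) = 201 m

201 m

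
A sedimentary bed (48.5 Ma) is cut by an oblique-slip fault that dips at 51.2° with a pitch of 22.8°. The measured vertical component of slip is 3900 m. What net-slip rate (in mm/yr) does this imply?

dip-slip = throw / sin(dip) = 3900 / sin(51.2°) = 5004 m
net slip = dip-slip / sin(rake) = 5004 / sin(22.8°) = 12910 m
rate = 12910 m / 48.5 Ma = 0.000266 m/yr = 0.266 mm/yr

0.266 mm/yr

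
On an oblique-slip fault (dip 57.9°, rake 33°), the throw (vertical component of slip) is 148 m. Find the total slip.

dip-slip = throw / sin(dip) = 148 / sin(57.9°) = 174.7 m
net slip = dip-slip / sin(rake) = 174.7 / sin(33°) = 321 m

321 m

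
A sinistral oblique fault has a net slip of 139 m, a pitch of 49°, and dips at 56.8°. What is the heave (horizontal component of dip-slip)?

57.4 m

dip-slip = net slip × sin(rake) = 139 m × sin(49°) = 104.9 m
heave = dip-slip × cos(dip) = 104.9 × cos(56.8°) = 57.4 m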